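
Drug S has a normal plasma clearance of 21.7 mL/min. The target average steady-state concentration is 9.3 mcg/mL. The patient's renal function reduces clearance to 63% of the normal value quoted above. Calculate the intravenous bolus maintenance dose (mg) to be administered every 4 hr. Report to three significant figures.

30.5 mg

CL = 21.7 mL/min = 21.7 × 0.06 = 1.302 L/h
Patient clearance = 0.63 × 1.302 = 0.8203 L/h
D = CL × Css × τ = 0.8203 × 9.3 × 4 = 30.52 mg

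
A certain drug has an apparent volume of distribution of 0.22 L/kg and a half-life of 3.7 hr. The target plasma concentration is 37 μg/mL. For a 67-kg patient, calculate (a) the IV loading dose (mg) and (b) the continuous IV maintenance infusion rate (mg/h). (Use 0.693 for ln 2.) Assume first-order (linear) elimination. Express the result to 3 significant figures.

(a) 545 mg; (b) 102 mg/h

Total Vd = 0.22 × 67 = 14.74 L
LD = Vd × C = 14.74 × 37 = 545.4 mg
CL = 0.693 × Vd / t½ = 0.693 × 14.74 / 3.7 = 2.761 L/h
Infusion rate = CL × Css = 2.761 × 37 = 102.2 mg/h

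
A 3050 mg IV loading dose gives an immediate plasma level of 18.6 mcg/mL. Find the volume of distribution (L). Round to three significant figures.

Immediately after an IV bolus, C₀ = Dose / Vd, so Vd = Dose / C₀.
Vd = 3050 / 18.6 = 164.0 L

164 L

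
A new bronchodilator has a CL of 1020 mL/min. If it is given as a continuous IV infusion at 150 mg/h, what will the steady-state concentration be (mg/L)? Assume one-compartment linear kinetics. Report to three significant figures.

Convert clearance: 1020 mL/min × 60 min/h ÷ 1000 mL/L = 61.20 L/h
Css = rate / CL = 150 / 61.20 = 2.451 mg/L

2.45 mg/L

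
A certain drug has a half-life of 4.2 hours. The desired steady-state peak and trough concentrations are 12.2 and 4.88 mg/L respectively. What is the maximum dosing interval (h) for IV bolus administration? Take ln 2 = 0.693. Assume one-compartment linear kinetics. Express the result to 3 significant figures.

5.55 h

k = 0.693 / t½ = 0.693 / 4.2 = 0.1650 h⁻¹
Between IV bolus doses, concentration decays as C = C₀·e^(−kτ), so C_peak/C_trough = e^(kτ).
τ_max = ln(C_peak/C_trough) / k = ln(12.2/4.88) / 0.1650 = 0.9163 / 0.1650 = 5.553 h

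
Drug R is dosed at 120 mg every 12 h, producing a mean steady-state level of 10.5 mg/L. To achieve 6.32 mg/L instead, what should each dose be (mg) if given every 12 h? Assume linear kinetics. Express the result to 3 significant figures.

72.2 mg

For first-order elimination, Css ∝ F·D/(CL·τ); F and CL are unchanged, so Css ∝ D/τ.
D₂ = D₁ × (Css,target / Css,current) = 120 × 6.32/10.5 = 72.23 mg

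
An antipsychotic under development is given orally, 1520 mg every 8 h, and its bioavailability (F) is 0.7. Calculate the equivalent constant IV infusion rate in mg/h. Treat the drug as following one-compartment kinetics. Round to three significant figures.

133 mg/h

Equivalent systemic input: infusion rate = F·D/τ.
Rate = 0.7 × 1520 / 8 = 133.0 mg/h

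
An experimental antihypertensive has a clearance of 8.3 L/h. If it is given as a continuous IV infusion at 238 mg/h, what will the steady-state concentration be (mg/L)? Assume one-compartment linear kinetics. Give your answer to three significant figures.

28.7 mg/L

Css = rate / CL = 238 / 8.300 = 28.67 mg/L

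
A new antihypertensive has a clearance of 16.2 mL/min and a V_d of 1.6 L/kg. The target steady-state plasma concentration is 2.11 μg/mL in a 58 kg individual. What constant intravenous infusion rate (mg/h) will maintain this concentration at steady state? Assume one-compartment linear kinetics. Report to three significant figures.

CL = 16.2 mL/min × 60/1000 = 0.9720 L/h
R₀ = 0.9720 × 2.11 = 2.051 mg/h

2.05 mg/h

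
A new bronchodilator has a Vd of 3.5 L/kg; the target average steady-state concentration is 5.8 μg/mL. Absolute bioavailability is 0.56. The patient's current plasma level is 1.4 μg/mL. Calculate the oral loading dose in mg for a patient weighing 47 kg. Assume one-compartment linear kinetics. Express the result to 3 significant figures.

Vd = 3.5 L/kg × 47 kg = 164.5 L
Concentration deficit ΔC = 5.8 − 1.4 = 4.400 mg/L
LD = Vd × ΔC / F = 164.5 × 4.400 / 0.56 = 1293 mg

1290 mg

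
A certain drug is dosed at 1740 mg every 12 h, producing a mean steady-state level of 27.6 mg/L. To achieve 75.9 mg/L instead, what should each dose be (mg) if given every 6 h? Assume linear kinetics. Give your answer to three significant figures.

2390 mg

For first-order elimination, Css ∝ F·D/(CL·τ); F and CL are unchanged, so Css ∝ D/τ.
D₂ = D₁ × (Css,target / Css,current) × (τ₂/τ₁) = 1740 × (75.9/27.6) × (6/12) = 2393 mg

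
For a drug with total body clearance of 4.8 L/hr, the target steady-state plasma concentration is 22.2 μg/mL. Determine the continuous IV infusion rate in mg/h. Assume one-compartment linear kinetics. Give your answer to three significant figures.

107 mg/h

At steady state, infusion rate equals elimination rate: rate in = CL × Css.
Rate = CL × Css = 4.800 × 22.2 = 106.6 mg/h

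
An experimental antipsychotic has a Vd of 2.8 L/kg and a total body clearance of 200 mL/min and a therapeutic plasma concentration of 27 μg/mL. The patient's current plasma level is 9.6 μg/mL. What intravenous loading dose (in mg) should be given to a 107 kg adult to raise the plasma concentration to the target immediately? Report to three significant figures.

Vd(total) = 107 kg × 2.8 L/kg = 299.6 L
The loading dose fills Vd to the target concentration; clearance is irrelevant here.
Concentration deficit ΔC = 27 − 9.6 = 17.40 mg/L
LD = Vd × ΔC = 299.6 × 17.40 = 5213 mg

5210 mg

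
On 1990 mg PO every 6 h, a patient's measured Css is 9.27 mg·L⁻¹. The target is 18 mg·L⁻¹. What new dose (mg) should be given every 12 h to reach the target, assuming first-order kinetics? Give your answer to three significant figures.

7730 mg

With linear kinetics, Css is proportional to dose rate (D/τ) at fixed clearance.
D₂ = D₁ × (Css,target / Css,current) × (τ₂/τ₁) = 1990 × (18/9.27) × (12/6) = 7728 mg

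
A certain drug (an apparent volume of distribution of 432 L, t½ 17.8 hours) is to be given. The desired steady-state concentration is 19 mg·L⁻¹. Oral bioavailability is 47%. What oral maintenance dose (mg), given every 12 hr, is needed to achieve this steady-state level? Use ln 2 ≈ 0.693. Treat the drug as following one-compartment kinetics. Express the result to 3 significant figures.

8160 mg

k = 0.693/17.8 = 0.03893 h⁻¹, so CL = k·Vd = 0.03893 × 432.0 = 16.82 L/h
D = CL × Css × τ / F = 16.82 × 19 × 12 / 0.47 = 8159 mg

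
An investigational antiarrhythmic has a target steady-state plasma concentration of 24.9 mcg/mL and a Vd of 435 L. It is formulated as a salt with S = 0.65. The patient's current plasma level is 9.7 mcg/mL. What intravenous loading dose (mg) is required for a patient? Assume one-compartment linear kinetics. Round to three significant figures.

Concentration deficit ΔC = 24.9 − 9.7 = 15.20 mg/L
LD = Vd × ΔC / S = 435.0 × 15.20 / 0.65 = 10170 mg

10200 mg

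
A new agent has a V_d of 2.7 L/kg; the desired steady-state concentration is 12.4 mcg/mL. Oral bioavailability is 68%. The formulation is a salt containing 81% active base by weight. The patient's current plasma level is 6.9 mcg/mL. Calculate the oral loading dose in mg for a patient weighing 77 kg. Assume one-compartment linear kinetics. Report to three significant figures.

2080 mg

Vd(total) = 77 kg × 2.7 L/kg = 207.9 L
Concentration deficit ΔC = 12.4 − 6.9 = 5.500 mg/L
LD = Vd × ΔC / F / S = 207.9 × 5.500 / 0.68 / 0.81 = 2076 mg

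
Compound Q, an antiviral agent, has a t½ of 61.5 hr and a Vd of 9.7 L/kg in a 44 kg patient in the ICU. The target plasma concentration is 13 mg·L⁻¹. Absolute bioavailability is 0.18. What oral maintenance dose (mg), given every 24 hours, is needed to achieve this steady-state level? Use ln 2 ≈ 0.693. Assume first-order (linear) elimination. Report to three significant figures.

8340 mg

Vd = 9.7 L/kg × 44 kg = 426.8 L
k = 0.693/61.5 = 0.01127 h⁻¹, so CL = k·Vd = 0.01127 × 426.8 = 4.810 L/h
D = CL × Css × τ / F = 4.810 × 13 × 24 / 0.18 = 8337 mg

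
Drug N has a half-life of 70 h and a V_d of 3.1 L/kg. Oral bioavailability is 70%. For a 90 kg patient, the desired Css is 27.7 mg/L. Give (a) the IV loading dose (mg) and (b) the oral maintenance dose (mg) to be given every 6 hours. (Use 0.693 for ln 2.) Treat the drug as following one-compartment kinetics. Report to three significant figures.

(a) 7730 mg; (b) 656 mg

Vd = 3.1 L/kg × 90 kg = 279.0 L
LD = Vd × C = 279.0 × 27.7 = 7728 mg
CL = 0.693 × Vd / t½ = 0.693 × 279.0 / 70 = 2.762 L/h
D = CL × Css × τ / F = 2.762 × 27.7 × 6 / 0.7 = 655.8 mg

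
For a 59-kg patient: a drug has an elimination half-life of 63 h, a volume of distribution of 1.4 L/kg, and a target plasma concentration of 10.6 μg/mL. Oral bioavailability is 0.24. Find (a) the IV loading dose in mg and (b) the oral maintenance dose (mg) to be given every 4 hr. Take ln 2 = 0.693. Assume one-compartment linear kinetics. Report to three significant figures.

Vd = 1.4 L/kg × 59 kg = 82.60 L
LD = Vd × C = 82.60 × 10.6 = 875.6 mg
CL = 0.693 × Vd / t½ = 0.693 × 82.60 / 63 = 0.9086 L/h
D = CL × Css × τ / F = 0.9086 × 10.6 × 4 / 0.24 = 160.5 mg

(a) 876 mg; (b) 161 mg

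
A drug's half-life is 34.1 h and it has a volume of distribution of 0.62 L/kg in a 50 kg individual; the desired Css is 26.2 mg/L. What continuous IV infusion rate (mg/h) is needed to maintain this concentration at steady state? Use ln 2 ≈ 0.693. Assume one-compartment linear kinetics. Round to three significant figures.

Vd = 0.62 L/kg × 50 kg = 31.00 L
CL = ln 2 · Vd / t½ = 0.693 × 31.00 / 34.1 = 0.6300 L/h
Infusion rate = CL × Css = 0.6300 × 26.2 = 16.51 mg/h

16.5 mg/h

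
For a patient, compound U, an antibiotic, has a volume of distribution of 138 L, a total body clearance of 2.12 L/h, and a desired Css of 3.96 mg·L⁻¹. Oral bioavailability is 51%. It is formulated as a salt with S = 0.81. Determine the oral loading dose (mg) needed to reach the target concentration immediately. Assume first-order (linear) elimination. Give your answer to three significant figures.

1320 mg

The loading dose fills Vd to the target concentration.
LD = Vd × C / F / S = 138.0 × 3.960 / 0.51 / 0.81 = 1323 mg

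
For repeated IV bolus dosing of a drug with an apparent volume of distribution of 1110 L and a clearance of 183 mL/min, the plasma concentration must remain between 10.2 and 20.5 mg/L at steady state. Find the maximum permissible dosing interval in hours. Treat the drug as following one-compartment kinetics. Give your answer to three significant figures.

70.6 h

CL = 183 mL/min = 183 × 0.06 = 10.98 L/h
k = CL / Vd = 10.98 / 1110 = 0.009892 h⁻¹
Between IV bolus doses, concentration decays as C = C₀·e^(−kτ), so C_peak/C_trough = e^(kτ).
τ_max = ln(C_peak/C_trough) / k = ln(20.5/10.2) / 0.009892 = 0.6980 / 0.009892 = 70.56 h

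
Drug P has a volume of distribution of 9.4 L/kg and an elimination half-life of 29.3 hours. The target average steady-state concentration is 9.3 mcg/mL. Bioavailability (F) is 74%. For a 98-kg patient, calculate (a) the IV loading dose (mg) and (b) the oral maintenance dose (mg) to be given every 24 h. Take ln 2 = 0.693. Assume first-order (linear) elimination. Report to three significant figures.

(a) 8570 mg; (b) 6570 mg

Vd = 9.4 L/kg × 98 kg = 921.2 L
LD = Vd × C = 921.2 × 9.3 = 8567 mg
CL = 0.693 × Vd / t½ = 0.693 × 921.2 / 29.3 = 21.79 L/h
D = CL × Css × τ / F = 21.79 × 9.3 × 24 / 0.74 = 6572 mg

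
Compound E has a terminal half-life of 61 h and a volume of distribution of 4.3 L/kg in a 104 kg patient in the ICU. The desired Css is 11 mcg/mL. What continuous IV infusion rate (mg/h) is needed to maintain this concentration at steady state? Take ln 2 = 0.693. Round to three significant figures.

Total Vd = 4.3 × 104 = 447.2 L
CL = ln 2 · Vd / t½ = 0.693 × 447.2 / 61 = 5.080 L/h
Infusion rate = CL × Css = 5.080 × 11 = 55.88 mg/h

55.9 mg/h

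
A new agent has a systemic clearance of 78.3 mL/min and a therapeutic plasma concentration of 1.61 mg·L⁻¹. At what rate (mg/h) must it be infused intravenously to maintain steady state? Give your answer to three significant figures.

7.56 mg/h

Convert clearance: 78.3 mL/min × 60 min/h ÷ 1000 mL/L = 4.698 L/h
Rate = CL × Css = 4.698 × 1.61 = 7.564 mg/h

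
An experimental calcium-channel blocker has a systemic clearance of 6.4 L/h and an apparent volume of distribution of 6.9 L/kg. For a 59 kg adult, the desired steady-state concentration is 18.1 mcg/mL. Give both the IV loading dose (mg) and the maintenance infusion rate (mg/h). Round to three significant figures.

(a) 7370 mg; (b) 116 mg/h

Total Vd = 6.9 × 59 = 407.1 L
LD = Vd · C_target = 407.1 × 18.1 = 7369 mg
Maintenance infusion rate = CL × Css = 6.400 × 18.1 = 115.8 mg/h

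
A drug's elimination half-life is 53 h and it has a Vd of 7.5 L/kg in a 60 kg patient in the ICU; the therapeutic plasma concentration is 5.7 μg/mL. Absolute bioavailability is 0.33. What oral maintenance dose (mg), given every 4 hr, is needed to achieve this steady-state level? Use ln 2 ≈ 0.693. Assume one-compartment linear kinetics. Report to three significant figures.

Vd = 7.5 L/kg × 60 kg = 450.0 L
CL = ln 2 · Vd / t½ = 0.693 × 450.0 / 53 = 5.884 L/h
D = CL × Css × τ / F = 5.884 × 5.7 × 4 / 0.33 = 406.5 mg

407 mg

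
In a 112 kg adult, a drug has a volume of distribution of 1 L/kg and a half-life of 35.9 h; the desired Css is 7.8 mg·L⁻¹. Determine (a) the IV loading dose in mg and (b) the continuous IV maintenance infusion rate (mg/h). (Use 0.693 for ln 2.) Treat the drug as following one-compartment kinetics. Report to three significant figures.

(a) 874 mg; (b) 16.9 mg/h

Vd = 1 L/kg × 112 kg = 112.0 L
LD = Vd × C = 112.0 × 7.8 = 873.6 mg
CL = 0.693 × Vd / t½ = 0.693 × 112.0 / 35.9 = 2.162 L/h
Infusion rate = CL × Css = 2.162 × 7.8 = 16.86 mg/h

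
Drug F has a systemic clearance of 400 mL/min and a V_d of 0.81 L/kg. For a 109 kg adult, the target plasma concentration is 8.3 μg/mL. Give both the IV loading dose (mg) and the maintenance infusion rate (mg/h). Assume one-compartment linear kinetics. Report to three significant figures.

(a) 733 mg; (b) 199 mg/h

Vd = 0.81 L/kg × 109 kg = 88.29 L
LD = Vd · C_target = 88.29 × 8.3 = 732.8 mg
Convert clearance: 400 mL/min × 60 min/h ÷ 1000 mL/L = 24.00 L/h
Maintenance infusion rate = CL × Css = 24.00 × 8.3 = 199.2 mg/h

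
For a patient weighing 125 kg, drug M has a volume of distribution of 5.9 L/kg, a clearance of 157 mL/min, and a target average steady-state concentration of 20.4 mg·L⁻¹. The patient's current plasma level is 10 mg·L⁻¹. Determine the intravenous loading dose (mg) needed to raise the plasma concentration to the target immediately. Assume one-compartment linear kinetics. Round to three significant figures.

Total Vd = 5.9 × 125 = 737.5 L
The loading dose fills Vd to the target concentration; clearance is irrelevant here.
Concentration deficit ΔC = 20.4 − 10 = 10.40 mg/L
LD = Vd × ΔC = 737.5 × 10.40 = 7670 mg

7670 mg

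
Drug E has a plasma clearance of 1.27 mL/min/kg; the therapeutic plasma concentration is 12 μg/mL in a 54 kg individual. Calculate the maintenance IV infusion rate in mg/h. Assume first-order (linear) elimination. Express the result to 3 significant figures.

CL = 1.27 mL/min/kg × 54 kg = 68.58 mL/min = 68.58 × 60/1000 = 4.115 L/h
Rate = CL × Css = 4.115 × 12 = 49.38 mg/h

49.4 mg/h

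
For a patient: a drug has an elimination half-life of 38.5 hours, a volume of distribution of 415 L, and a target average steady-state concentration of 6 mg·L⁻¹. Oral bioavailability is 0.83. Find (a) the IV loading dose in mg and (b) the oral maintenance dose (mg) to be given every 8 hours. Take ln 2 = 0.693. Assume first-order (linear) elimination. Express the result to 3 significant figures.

(a) 2490 mg; (b) 432 mg

LD = Vd × C = 415.0 × 6 = 2490 mg
CL = 0.693 × Vd / t½ = 0.693 × 415.0 / 38.5 = 7.470 L/h
D = CL × Css × τ / F = 7.470 × 6 × 8 / 0.83 = 432.0 mg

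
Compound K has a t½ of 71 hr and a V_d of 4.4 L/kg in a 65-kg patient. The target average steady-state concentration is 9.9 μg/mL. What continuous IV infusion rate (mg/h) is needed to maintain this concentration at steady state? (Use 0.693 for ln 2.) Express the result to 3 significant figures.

Total Vd = 4.4 × 65 = 286.0 L
CL = 0.693 × Vd / t½ = 0.693 × 286.0 / 71 = 2.792 L/h
Infusion rate = CL × Css = 2.792 × 9.9 = 27.64 mg/h

27.6 mg/h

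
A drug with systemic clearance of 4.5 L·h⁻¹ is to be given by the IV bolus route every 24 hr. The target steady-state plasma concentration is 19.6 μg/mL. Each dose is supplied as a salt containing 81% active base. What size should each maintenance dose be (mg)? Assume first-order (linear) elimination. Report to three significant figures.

2610 mg

D = CL × Css × τ / S = 4.500 × 19.6 × 24 / 0.81 = 2613 mg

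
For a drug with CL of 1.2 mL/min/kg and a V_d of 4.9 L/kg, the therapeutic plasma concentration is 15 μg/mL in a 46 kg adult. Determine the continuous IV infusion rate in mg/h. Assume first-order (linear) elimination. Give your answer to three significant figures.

49.7 mg/h

CL = 1.2 mL/min/kg × 46 kg = 55.20 mL/min = 55.20 × 60/1000 = 3.312 L/h
Infusion rate = CL · Css = 3.312 L/h × 15 mg/L = 49.68 mg/h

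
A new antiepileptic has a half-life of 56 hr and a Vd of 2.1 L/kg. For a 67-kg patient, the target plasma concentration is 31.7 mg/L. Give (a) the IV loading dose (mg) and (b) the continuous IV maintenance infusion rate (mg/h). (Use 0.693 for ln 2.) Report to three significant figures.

Vd = 2.1 L/kg × 67 kg = 140.7 L
LD = Vd × C = 140.7 × 31.7 = 4460 mg
CL = 0.693 × Vd / t½ = 0.693 × 140.7 / 56 = 1.741 L/h
Infusion rate = CL × Css = 1.741 × 31.7 = 55.19 mg/h

(a) 4460 mg; (b) 55.2 mg/h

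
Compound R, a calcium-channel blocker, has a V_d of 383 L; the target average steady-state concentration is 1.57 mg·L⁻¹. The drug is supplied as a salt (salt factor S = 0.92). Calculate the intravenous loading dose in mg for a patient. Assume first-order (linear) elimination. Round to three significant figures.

LD = Vd × C / S = 383.0 × 1.570 / 0.92 = 653.6 mg

654 mg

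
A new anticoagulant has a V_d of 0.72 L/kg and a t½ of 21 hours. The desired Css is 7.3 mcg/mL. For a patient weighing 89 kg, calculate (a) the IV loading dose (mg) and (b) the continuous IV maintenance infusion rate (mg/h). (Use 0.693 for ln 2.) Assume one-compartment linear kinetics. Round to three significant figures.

Vd(total) = 89 kg × 0.72 L/kg = 64.08 L
LD = Vd × C = 64.08 × 7.3 = 467.8 mg
CL = 0.693 × Vd / t½ = 0.693 × 64.08 / 21 = 2.115 L/h
Infusion rate = CL × Css = 2.115 × 7.3 = 15.44 mg/h

(a) 468 mg; (b) 15.4 mg/h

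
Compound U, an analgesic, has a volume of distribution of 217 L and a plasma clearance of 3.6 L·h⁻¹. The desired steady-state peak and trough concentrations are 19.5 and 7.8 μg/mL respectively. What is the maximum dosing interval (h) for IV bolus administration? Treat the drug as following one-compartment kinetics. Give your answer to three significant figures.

55.2 h

k = CL / Vd = 3.600 / 217.0 = 0.01659 h⁻¹
Between IV bolus doses, concentration decays as C = C₀·e^(−kτ), so C_peak/C_trough = e^(kτ).
τ_max = ln(C_peak/C_trough) / k = ln(19.5/7.8) / 0.01659 = 0.9163 / 0.01659 = 55.23 h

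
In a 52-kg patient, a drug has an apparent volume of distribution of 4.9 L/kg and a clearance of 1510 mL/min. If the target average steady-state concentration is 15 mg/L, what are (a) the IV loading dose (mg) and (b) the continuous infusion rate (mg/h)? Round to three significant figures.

(a) 3820 mg; (b) 1360 mg/h

Total Vd = 4.9 × 52 = 254.8 L
Loading dose = Vd × C = 254.8 × 15 = 3822 mg
Convert clearance: 1510 mL/min × 60 min/h ÷ 1000 mL/L = 90.60 L/h
Maintenance infusion rate = CL × Css = 90.60 × 15 = 1359 mg/h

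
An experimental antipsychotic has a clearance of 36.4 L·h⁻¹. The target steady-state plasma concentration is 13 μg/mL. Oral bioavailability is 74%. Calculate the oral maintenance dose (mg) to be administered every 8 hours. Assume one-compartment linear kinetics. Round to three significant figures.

5120 mg

D = CL × Css × τ / F = 36.40 × 13 × 8 / 0.74 = 5116 mg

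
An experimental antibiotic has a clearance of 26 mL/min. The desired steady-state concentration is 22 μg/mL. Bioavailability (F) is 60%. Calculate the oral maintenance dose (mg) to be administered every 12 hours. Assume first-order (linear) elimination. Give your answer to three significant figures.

686 mg

CL = 26 mL/min × 60/1000 = 1.560 L/h
D = CL × Css × τ / F = 1.560 × 22 × 12 / 0.6 = 686.4 mg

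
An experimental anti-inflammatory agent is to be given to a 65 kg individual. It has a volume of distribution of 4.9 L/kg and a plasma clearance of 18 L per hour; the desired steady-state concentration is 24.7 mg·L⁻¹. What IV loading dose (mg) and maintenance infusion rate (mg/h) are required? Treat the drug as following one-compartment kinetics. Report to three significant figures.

Vd = 4.9 L/kg × 65 kg = 318.5 L
Loading: fill Vd to C_target → 318.5 L × 24.7 mg/L = 7867 mg
Maintenance infusion rate = CL × Css = 18.00 × 24.7 = 444.6 mg/h

(a) 7870 mg; (b) 445 mg/h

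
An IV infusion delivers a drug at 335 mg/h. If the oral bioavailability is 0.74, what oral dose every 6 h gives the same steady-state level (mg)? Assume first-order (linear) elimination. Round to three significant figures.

2720 mg

To maintain the same Css, the systemic dosing rate must be unchanged: F·D/τ = infusion rate.
D = rate × τ / F = 335 × 6 / 0.74 = 2716 mg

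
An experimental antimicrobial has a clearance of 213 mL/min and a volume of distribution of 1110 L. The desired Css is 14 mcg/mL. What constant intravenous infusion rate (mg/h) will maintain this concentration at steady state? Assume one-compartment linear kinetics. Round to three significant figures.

CL = 213 mL/min = 213 × 0.06 = 12.78 L/h
Infusion rate = CL · Css = 12.78 L/h × 14 mg/L = 178.9 mg/h

179 mg/h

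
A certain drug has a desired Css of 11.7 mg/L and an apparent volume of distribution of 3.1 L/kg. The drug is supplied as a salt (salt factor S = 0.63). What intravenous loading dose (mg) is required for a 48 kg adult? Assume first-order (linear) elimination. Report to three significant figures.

Vd(total) = 48 kg × 3.1 L/kg = 148.8 L
LD = Vd × C / S = 148.8 × 11.70 / 0.63 = 2763 mg

2760 mg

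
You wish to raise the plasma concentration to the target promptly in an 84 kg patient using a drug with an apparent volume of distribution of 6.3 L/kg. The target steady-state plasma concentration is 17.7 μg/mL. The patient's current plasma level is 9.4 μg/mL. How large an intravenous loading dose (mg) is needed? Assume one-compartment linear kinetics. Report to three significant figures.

4390 mg

Vd = 6.3 L/kg × 84 kg = 529.2 L
Concentration deficit ΔC = 17.7 − 9.4 = 8.300 mg/L
LD = Vd × ΔC = 529.2 × 8.300 = 4392 mg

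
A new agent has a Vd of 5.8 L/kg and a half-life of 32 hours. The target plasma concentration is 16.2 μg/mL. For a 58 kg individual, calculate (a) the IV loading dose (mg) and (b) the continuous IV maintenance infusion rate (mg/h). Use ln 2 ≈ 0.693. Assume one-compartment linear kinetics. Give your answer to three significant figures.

Vd(total) = 58 kg × 5.8 L/kg = 336.4 L
LD = Vd × C = 336.4 × 16.2 = 5450 mg
CL = 0.693 × Vd / t½ = 0.693 × 336.4 / 32 = 7.285 L/h
Infusion rate = CL × Css = 7.285 × 16.2 = 118.0 mg/h

(a) 5450 mg; (b) 118 mg/h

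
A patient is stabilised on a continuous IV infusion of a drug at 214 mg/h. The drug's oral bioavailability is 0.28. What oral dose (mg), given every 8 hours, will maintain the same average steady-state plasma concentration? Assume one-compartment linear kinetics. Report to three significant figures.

To maintain the same Css, the systemic dosing rate must be unchanged: F·D/τ = infusion rate.
D = rate × τ / F = 214 × 8 / 0.28 = 6114 mg

6110 mg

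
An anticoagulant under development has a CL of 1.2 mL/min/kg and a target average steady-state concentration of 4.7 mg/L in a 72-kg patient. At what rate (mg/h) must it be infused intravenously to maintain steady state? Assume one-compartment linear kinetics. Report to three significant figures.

24.4 mg/h

CL = 1.2 mL/min/kg × 72 kg = 86.40 mL/min = 86.40 × 60/1000 = 5.184 L/h
Infusion rate = CL · Css = 5.184 L/h × 4.7 mg/L = 24.36 mg/h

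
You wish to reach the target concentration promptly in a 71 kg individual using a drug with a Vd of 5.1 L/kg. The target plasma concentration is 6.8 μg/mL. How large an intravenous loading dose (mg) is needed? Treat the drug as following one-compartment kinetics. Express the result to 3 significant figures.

Total Vd = 5.1 × 71 = 362.1 L
The loading dose fills Vd to the target concentration.
LD = Vd × C = 362.1 × 6.800 = 2462 mg

2460 mg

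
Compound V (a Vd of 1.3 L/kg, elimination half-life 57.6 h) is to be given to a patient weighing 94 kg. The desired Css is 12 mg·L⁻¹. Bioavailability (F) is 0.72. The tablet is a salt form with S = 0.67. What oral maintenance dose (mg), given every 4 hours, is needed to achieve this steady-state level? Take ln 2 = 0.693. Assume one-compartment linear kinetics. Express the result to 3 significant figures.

146 mg

Vd = 1.3 L/kg × 94 kg = 122.2 L
k = 0.693/57.6 = 0.01203 h⁻¹, so CL = k·Vd = 0.01203 × 122.2 = 1.470 L/h
D = CL × Css × τ / F / S = 1.470 × 12 × 4 / 0.72 / 0.67 = 146.3 mg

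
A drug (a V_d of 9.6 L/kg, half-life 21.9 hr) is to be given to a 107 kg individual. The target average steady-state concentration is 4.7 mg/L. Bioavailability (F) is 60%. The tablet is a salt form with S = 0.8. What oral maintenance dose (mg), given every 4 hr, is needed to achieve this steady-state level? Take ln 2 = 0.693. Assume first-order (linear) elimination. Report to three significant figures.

Vd(total) = 107 kg × 9.6 L/kg = 1027 L
CL = ln 2 · Vd / t½ = 0.693 × 1027 / 21.9 = 32.50 L/h
D = CL × Css × τ / F / S = 32.50 × 4.7 × 4 / 0.6 / 0.8 = 1273 mg

1270 mg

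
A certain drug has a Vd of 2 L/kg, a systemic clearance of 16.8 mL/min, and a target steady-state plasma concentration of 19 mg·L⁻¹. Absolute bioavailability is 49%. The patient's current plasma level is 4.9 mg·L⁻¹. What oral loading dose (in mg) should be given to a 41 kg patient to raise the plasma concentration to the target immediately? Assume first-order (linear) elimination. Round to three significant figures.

Vd = 2 L/kg × 41 kg = 82.00 L
The loading dose fills Vd to the target concentration; clearance is irrelevant here.
Concentration deficit ΔC = 19 − 4.9 = 14.10 mg/L
LD = Vd × ΔC / F = 82.00 × 14.10 / 0.49 = 2360 mg

2360 mg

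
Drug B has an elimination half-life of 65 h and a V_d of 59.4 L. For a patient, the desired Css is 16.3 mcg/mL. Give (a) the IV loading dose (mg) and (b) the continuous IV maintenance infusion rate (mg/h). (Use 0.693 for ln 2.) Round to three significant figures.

LD = Vd × C = 59.40 × 16.3 = 968.2 mg
CL = 0.693 × Vd / t½ = 0.693 × 59.40 / 65 = 0.6333 L/h
Infusion rate = CL × Css = 0.6333 × 16.3 = 10.32 mg/h

(a) 968 mg; (b) 10.3 mg/h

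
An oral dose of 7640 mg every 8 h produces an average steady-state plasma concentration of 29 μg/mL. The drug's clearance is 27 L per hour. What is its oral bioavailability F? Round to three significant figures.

0.820

F·D/τ = CL·Css at steady state → F = CL·Css·τ / D.
F = 27 × 29 × 8 / 7640 = 0.820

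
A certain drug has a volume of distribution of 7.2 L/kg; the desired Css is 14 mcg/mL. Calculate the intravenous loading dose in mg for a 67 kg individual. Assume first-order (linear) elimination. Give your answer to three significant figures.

6750 mg

Vd = 7.2 L/kg × 67 kg = 482.4 L
The loading dose fills Vd to the target concentration.
LD = Vd × C = 482.4 × 14.00 = 6754 mg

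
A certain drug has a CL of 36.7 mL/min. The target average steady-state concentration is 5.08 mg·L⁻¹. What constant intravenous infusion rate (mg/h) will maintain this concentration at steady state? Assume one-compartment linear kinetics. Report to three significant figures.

11.2 mg/h

CL = 36.7 mL/min × 60/1000 = 2.202 L/h
Rate = CL × Css = 2.202 × 5.08 = 11.19 mg/h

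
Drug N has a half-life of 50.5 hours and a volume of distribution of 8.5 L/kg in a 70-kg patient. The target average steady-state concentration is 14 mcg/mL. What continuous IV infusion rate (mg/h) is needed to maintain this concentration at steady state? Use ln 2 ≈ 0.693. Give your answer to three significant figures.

114 mg/h

Vd(total) = 70 kg × 8.5 L/kg = 595.0 L
CL = ln 2 · Vd / t½ = 0.693 × 595.0 / 50.5 = 8.165 L/h
Infusion rate = CL × Css = 8.165 × 14 = 114.3 mg/h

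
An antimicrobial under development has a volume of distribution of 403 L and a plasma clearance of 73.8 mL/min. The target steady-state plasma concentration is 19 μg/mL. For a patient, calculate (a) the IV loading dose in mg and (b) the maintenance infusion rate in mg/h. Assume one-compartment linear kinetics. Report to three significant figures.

(a) 7660 mg; (b) 84.1 mg/h

Loading dose = Vd × C = 403.0 × 19 = 7657 mg
CL = 73.8 mL/min = 73.8 × 0.06 = 4.428 L/h
Maintenance infusion rate = CL × Css = 4.428 × 19 = 84.13 mg/h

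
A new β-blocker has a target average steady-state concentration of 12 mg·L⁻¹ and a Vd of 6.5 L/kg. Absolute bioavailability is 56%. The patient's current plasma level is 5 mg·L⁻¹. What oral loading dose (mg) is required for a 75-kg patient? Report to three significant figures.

6090 mg

Vd(total) = 75 kg × 6.5 L/kg = 487.5 L
The loading dose fills Vd to the target concentration.
Concentration deficit ΔC = 12 − 5 = 7.000 mg/L
LD = Vd × ΔC / F = 487.5 × 7.000 / 0.56 = 6094 mg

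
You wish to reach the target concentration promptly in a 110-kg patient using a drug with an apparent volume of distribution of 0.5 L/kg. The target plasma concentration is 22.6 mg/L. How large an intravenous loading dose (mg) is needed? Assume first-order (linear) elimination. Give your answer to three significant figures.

Vd(total) = 110 kg × 0.5 L/kg = 55.00 L
LD = Vd × C = 55.00 × 22.60 = 1243 mg

1240 mg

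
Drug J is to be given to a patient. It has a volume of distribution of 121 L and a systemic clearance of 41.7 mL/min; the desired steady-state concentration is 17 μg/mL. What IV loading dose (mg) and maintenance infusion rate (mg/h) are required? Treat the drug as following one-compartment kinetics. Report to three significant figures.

(a) 2060 mg; (b) 42.5 mg/h

Loading: fill Vd to C_target → 121.0 L × 17 mg/L = 2057 mg
Convert clearance: 41.7 mL/min × 60 min/h ÷ 1000 mL/L = 2.502 L/h
Infusion rate = 2.502 L/h × 17 mg/L = 42.53 mg/h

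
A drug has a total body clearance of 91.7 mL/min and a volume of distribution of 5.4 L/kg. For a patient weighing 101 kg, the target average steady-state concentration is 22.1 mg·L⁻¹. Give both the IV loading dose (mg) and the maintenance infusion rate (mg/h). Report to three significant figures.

Vd(total) = 101 kg × 5.4 L/kg = 545.4 L
LD = Vd · C_target = 545.4 × 22.1 = 12050 mg
CL = 91.7 mL/min = 91.7 × 0.06 = 5.502 L/h
Infusion rate = 5.502 L/h × 22.1 mg/L = 121.6 mg/h

(a) 12100 mg; (b) 122 mg/h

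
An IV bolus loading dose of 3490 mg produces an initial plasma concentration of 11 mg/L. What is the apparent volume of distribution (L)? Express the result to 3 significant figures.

317 L

Immediately after an IV bolus, C₀ = Dose / Vd, so Vd = Dose / C₀.
Vd = 3490 / 11 = 317.3 L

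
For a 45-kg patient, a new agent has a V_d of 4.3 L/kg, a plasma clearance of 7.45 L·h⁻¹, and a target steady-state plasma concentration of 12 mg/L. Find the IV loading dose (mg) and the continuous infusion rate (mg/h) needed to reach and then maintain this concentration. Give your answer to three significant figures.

Vd(total) = 45 kg × 4.3 L/kg = 193.5 L
LD = Vd · C_target = 193.5 × 12 = 2322 mg
Maintenance: replace elimination → rate = CL × Css = 7.450 × 12 = 89.40 mg/h

(a) 2320 mg; (b) 89.4 mg/h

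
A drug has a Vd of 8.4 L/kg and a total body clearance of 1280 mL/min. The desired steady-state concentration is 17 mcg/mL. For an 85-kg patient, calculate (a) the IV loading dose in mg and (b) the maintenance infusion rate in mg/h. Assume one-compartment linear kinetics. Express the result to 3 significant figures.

(a) 12100 mg; (b) 1310 mg/h

Vd = 8.4 L/kg × 85 kg = 714.0 L
Loading dose = Vd × C = 714.0 × 17 = 12140 mg
CL = 1280 mL/min × 60/1000 = 76.80 L/h
Maintenance infusion rate = CL × Css = 76.80 × 17 = 1306 mg/h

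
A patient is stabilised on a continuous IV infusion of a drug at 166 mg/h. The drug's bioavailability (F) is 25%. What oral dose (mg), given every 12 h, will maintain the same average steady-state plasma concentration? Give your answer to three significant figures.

To maintain the same Css, the systemic dosing rate must be unchanged: F·D/τ = infusion rate.
D = rate × τ / F = 166 × 12 / 0.25 = 7968 mg

7970 mg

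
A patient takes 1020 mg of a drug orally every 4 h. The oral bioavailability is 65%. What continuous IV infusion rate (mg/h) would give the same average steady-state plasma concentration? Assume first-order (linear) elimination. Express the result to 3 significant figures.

Equivalent systemic input: infusion rate = F·D/τ.
Rate = 0.65 × 1020 / 4 = 165.8 mg/h

166 mg/h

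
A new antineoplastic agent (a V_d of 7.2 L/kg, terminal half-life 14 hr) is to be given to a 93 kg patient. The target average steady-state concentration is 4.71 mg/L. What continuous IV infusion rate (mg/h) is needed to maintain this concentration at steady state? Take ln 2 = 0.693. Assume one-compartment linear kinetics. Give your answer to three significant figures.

156 mg/h

Vd(total) = 93 kg × 7.2 L/kg = 669.6 L
k = 0.693/14 = 0.04950 h⁻¹, so CL = k·Vd = 0.04950 × 669.6 = 33.15 L/h
Infusion rate = CL × Css = 33.15 × 4.71 = 156.1 mg/h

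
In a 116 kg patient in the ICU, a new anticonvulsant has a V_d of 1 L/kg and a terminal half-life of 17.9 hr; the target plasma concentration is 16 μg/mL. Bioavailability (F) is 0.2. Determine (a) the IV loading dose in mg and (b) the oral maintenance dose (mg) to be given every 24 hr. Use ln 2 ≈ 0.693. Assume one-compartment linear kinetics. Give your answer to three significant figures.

Vd(total) = 116 kg × 1 L/kg = 116.0 L
LD = Vd × C = 116.0 × 16 = 1856 mg
CL = 0.693 × Vd / t½ = 0.693 × 116.0 / 17.9 = 4.491 L/h
D = CL × Css × τ / F = 4.491 × 16 × 24 / 0.2 = 8623 mg

(a) 1860 mg; (b) 8620 mg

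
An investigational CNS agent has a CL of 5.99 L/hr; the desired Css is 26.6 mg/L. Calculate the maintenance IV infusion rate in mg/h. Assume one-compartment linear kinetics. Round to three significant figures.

Infusion rate = CL · Css = 5.990 L/h × 26.6 mg/L = 159.3 mg/h

159 mg/h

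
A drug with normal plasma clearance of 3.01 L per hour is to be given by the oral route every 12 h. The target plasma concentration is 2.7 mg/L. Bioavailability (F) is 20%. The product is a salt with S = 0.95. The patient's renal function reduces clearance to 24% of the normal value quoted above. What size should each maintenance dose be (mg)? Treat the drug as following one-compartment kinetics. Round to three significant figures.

123 mg

Patient clearance = 0.24 × 3.010 = 0.7224 L/h
D = CL × Css × τ / F / S = 0.7224 × 2.7 × 12 / 0.2 / 0.95 = 123.2 mg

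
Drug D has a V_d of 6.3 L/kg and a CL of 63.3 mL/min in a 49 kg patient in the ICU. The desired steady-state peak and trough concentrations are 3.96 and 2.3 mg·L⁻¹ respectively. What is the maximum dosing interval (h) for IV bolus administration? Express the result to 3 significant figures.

44.2 h

Vd = 6.3 L/kg × 49 kg = 308.7 L
Convert clearance: 63.3 mL/min × 60 min/h ÷ 1000 mL/L = 3.798 L/h
k = CL / Vd = 3.798 / 308.7 = 0.01230 h⁻¹
Between IV bolus doses, concentration decays as C = C₀·e^(−kτ), so C_peak/C_trough = e^(kτ).
τ_max = ln(C_peak/C_trough) / k = ln(3.96/2.3) / 0.01230 = 0.5433 / 0.01230 = 44.17 h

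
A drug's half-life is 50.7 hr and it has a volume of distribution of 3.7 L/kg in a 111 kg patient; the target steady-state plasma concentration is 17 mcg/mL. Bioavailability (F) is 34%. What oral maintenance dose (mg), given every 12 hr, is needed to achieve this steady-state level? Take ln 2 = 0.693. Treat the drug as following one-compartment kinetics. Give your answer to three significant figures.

3370 mg

Vd(total) = 111 kg × 3.7 L/kg = 410.7 L
CL = ln 2 · Vd / t½ = 0.693 × 410.7 / 50.7 = 5.614 L/h
D = CL × Css × τ / F = 5.614 × 17 × 12 / 0.34 = 3368 mg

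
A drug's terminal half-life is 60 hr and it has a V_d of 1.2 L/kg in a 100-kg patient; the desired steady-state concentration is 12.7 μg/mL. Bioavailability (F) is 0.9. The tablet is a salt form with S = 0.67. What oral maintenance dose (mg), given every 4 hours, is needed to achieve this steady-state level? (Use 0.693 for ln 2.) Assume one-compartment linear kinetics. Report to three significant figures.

117 mg

Total Vd = 1.2 × 100 = 120.0 L
k = 0.693/60 = 0.01155 h⁻¹, so CL = k·Vd = 0.01155 × 120.0 = 1.386 L/h
D = CL × Css × τ / F / S = 1.386 × 12.7 × 4 / 0.9 / 0.67 = 116.8 mg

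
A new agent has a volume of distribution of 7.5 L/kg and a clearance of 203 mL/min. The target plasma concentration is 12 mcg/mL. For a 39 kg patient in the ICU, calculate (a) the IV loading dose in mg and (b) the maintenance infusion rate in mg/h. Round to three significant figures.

Vd(total) = 39 kg × 7.5 L/kg = 292.5 L
LD = Vd · C_target = 292.5 × 12 = 3510 mg
CL = 203 mL/min = 203 × 0.06 = 12.18 L/h
Infusion rate = 12.18 L/h × 12 mg/L = 146.2 mg/h

(a) 3510 mg; (b) 146 mg/h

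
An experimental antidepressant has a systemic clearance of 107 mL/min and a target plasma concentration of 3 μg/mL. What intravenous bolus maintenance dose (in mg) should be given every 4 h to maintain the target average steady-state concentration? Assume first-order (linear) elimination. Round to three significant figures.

77.0 mg

CL = 107 mL/min × 60/1000 = 6.420 L/h
D = CL × Css × τ = 6.420 × 3 × 4 = 77.04 mg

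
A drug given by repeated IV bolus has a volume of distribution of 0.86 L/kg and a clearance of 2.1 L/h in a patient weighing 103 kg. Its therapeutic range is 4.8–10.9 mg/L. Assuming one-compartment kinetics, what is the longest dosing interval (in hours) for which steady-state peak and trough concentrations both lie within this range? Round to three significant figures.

Vd = 0.86 L/kg × 103 kg = 88.58 L
k = CL / Vd = 2.100 / 88.58 = 0.02371 h⁻¹
Between IV bolus doses, concentration decays as C = C₀·e^(−kτ), so C_peak/C_trough = e^(kτ).
τ_max = ln(C_peak/C_trough) / k = ln(10.9/4.8) / 0.02371 = 0.8201 / 0.02371 = 34.59 h

34.6 h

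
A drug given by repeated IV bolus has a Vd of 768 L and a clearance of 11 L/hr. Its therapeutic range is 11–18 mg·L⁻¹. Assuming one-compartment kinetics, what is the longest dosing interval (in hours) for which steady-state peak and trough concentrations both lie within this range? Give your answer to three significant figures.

34.4 h

k = CL / Vd = 11.00 / 768.0 = 0.01432 h⁻¹
Between IV bolus doses, concentration decays as C = C₀·e^(−kτ), so C_peak/C_trough = e^(kτ).
τ_max = ln(C_peak/C_trough) / k = ln(18/11) / 0.01432 = 0.4925 / 0.01432 = 34.39 h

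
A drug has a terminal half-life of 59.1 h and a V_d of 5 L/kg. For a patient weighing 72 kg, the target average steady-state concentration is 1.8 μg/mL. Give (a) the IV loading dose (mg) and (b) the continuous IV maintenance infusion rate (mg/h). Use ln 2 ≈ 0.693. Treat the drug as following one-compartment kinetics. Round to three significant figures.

Total Vd = 5 × 72 = 360.0 L
LD = Vd × C = 360.0 × 1.8 = 648.0 mg
CL = 0.693 × Vd / t½ = 0.693 × 360.0 / 59.1 = 4.221 L/h
Infusion rate = CL × Css = 4.221 × 1.8 = 7.598 mg/h

(a) 648 mg; (b) 7.60 mg/h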